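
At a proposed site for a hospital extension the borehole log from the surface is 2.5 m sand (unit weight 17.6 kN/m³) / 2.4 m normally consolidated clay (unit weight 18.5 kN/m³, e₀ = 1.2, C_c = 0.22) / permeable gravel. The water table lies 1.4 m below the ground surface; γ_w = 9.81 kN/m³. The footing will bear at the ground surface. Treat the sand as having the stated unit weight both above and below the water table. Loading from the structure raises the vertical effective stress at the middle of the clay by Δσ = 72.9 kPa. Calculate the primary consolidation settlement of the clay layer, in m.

Mid-depth of clay below the ground surface: z = 2.5 + 2.4/2 = 3.7 m.
Total vertical stress at mid-clay: σ_v = 17.6×2.5 + 18.5×1.2 = 66.2 kPa.
Pore pressure: u = 9.81×(3.7 − 1.4) = 22.563 kPa.
Initial effective stress: σ'_0 = σ_v − u = 66.2 − 22.563 = 43.637 kPa.
Final effective stress: σ'_f = σ'_0 + Δσ = 43.637 + 72.9 = 116.54 kPa.
Normally consolidated clay, so the full stress increment lies on the virgin compression line:
S_c = C_c·H/(1+e₀)·log₁₀(σ'_f/σ'_0) = 0.22×2.4/(1+1.2)×log₁₀(116.54/43.637)
    = 0.24 × 0.42662 = 0.1024 m

S_c ≈ 0.102 m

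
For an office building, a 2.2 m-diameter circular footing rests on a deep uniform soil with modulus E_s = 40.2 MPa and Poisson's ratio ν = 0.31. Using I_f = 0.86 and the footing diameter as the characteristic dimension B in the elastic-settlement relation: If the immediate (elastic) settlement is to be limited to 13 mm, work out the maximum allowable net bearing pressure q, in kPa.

E_s = 40.2 MPa = 40200 kPa.
S_e = q·B·(1−ν²)/E_s · I_f  ⇒  q = S_e·E_s / (B·(1−ν²)·I_f).
q = 0.013 × 40200 / (2.2 × 0.9039 × 0.86) = 305.6 kPa

q ≈ 306 kPa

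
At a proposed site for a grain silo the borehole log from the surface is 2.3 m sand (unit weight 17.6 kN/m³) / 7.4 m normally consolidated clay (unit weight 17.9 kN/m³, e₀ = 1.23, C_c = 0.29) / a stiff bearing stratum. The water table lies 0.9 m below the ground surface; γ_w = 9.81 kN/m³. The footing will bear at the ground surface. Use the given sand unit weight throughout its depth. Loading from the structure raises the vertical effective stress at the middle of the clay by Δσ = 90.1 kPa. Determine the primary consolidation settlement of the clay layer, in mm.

Mid-depth of clay below the ground surface: z = 2.3 + 7.4/2 = 6 m.
Total vertical stress at mid-clay: σ_v = 17.6×2.3 + 17.9×3.7 = 106.71 kPa.
Pore pressure: u = 9.81×(6 − 0.9) = 50.031 kPa.
Initial effective stress: σ'_0 = σ_v − u = 106.71 − 50.031 = 56.679 kPa.
Final effective stress: σ'_f = σ'_0 + Δσ = 56.679 + 90.1 = 146.78 kPa.
Normally consolidated clay, so the full stress increment lies on the virgin compression line:
S_c = C_c·H/(1+e₀)·log₁₀(σ'_f/σ'_0) = 0.29×7.4/(1+1.23)×log₁₀(146.78/56.679)
    = 0.96233 × 0.41324 = 0.3977 m

S_c ≈ 398 mm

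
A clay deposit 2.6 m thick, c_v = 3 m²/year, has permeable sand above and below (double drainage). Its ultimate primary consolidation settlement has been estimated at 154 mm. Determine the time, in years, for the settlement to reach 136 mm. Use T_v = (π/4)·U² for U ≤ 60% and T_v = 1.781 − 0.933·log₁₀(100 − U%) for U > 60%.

Drainage path length: H_d = H/2 = 1.3 m (double drainage).
U = S(t)/S_ult = 136/154 = 0.8831.
U > 60%: T_v = 1.781 − 0.933·log₁₀(100 − 88.312) = 0.78479.
t = T_v·H_d²/c_v = 0.78479×1.3²/3 = 0.4421 years.

t ≈ 0.442 years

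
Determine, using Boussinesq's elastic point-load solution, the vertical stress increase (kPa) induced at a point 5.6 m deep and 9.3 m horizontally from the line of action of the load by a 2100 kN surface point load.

Δσ_z ≈ 1.17 kPa

Boussinesq vertical stress below a point load on an elastic half-space:
Δσ_z = 3P/(2πz²) · [1 + (r/z)²]^(−5/2)
r/z = 9.3/5.6 = 1.6607; [1+(r/z)²]^(−5/2) = 0.036527.
Δσ_z = 3×2100/(2π×5.6²) × 0.036527 = 31.973 × 0.036527 = 1.168 kPa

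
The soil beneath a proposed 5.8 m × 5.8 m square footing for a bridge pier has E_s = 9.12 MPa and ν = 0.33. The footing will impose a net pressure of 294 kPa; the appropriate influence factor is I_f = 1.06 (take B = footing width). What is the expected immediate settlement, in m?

S_e ≈ 0.177 m

Immediate (elastic) settlement: S_e = q·B·(1−ν²)/E_s · I_f.
E_s = 9.12 MPa = 9120 kPa.
S_e = 294 × 5.8 × (1 − 0.33²) / 9120 × 1.06
    = 294 × 5.8 × 0.8911 / 9120 × 1.06
    = 0.1766 m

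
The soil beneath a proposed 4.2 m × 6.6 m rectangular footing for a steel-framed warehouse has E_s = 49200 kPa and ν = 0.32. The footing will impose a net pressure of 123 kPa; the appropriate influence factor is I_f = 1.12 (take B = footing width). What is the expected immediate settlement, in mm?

Immediate (elastic) settlement: S_e = q·B·(1−ν²)/E_s · I_f.
S_e = 123 × 4.2 × (1 − 0.32²) / 49200 × 1.12
    = 123 × 4.2 × 0.8976 / 49200 × 1.12
    = 0.01056 m = 10.56 mm

S_e ≈ 10.6 mm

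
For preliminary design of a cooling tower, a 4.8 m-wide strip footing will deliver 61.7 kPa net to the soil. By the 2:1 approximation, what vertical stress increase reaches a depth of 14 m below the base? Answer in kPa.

Δσ_z ≈ 15.8 kPa

By the 2:1 method the load spreads at 1 horizontal : 2 vertical, so at depth z the loaded area has grown by z in each plan dimension:
Δσ = qB/(B+z) = 61.7×4.8/(4.8+14) = 15.753 kPa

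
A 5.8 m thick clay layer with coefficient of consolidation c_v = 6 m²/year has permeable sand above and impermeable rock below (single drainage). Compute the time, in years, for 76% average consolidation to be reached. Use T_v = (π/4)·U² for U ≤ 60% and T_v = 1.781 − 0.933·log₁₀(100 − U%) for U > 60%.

Drainage path length: H_d = H = 5.8 m (single drainage).
U > 60%: T_v = 1.781 − 0.933·log₁₀(100 − 76) = 0.49326.
t = T_v·H_d²/c_v = 0.49326×5.8²/6 = 2.766 years.

t ≈ 2.77 years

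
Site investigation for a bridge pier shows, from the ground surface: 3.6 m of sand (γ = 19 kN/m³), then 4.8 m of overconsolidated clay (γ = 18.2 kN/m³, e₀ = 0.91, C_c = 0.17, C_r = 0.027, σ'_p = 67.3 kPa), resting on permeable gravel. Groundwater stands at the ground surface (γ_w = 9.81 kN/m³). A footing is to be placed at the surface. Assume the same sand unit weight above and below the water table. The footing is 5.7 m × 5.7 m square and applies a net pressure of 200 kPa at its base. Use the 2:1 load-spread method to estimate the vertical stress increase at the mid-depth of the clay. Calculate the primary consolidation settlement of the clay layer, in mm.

Mid-depth of clay below the ground surface: z = 3.6 + 4.8/2 = 6 m.
Total vertical stress at mid-clay: σ_v = 19×3.6 + 18.2×2.4 = 112.08 kPa.
Pore pressure: u = 9.81×(6 − 0) = 58.86 kPa.
Initial effective stress: σ'_0 = σ_v − u = 112.08 − 58.86 = 53.22 kPa.
Stress increase at mid-clay by the 2:1 spreading method:
Δσ = qBL/((B+z)(L+z)) = 200×5.7×5.7/((5.7+6)(5.7+6)) = 47.469 kPa
Final effective stress: σ'_f = 53.22 + 47.469 = 100.69 kPa.
σ'_f = 100.69 > σ'_p = 67.3 kPa, so the stress path crosses the preconsolidation pressure — recompression up to σ'_p, then virgin compression beyond:
S_c = H/(1+e₀)·[C_r·log₁₀(σ'_p/σ'_0) + C_c·log₁₀(σ'_f/σ'_p)]
    = 4.8/1.91 × [0.027×log₁₀(67.3/53.22) + 0.17×log₁₀(100.69/67.3)]
    = 2.5131 × [0.0027524 + 0.029745] = 0.08167 m

S_c ≈ 81.7 mm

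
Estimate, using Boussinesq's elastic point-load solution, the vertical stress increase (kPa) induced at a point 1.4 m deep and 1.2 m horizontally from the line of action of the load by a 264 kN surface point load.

Δσ_z ≈ 16.2 kPa

Boussinesq vertical stress below a point load on an elastic half-space:
Δσ_z = 3P/(2πz²) · [1 + (r/z)²]^(−5/2)
r/z = 1.2/1.4 = 0.85714; [1+(r/z)²]^(−5/2) = 0.25231.
Δσ_z = 3×264/(2π×1.4²) × 0.25231 = 64.312 × 0.25231 = 16.23 kPa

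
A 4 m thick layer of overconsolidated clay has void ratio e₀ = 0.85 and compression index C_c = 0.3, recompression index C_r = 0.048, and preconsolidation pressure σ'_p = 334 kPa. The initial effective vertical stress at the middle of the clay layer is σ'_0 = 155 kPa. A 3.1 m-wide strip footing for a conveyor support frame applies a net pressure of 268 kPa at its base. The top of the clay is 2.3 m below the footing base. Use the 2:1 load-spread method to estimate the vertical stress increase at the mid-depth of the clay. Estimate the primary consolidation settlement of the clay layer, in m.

Mid-depth of clay below the footing base: z = 2.3 + 4/2 = 4.3 m.
Stress increase at mid-clay by the 2:1 spreading method:
Δσ = qB/(B+z) = 268×3.1/(3.1+4.3) = 112.27 kPa
Final effective stress: σ'_f = 155 + 112.27 = 267.27 kPa.
σ'_f = 267.27 ≤ σ'_p = 334 kPa, so the clay remains overconsolidated and only the recompression index applies:
S_c = C_r·H/(1+e₀)·log₁₀(σ'_f/σ'_0) = 0.048×4/1.85×log₁₀(267.27/155)
    = 0.10379 × 0.23662 = 0.02456 m

S_c ≈ 0.0246 m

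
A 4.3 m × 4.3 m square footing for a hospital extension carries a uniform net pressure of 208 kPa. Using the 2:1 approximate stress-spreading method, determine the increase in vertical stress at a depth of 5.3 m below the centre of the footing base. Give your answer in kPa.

Δσ_z ≈ 41.7 kPa

By the 2:1 method the load spreads at 1 horizontal : 2 vertical, so at depth z the loaded area has grown by z in each plan dimension:
Δσ = qBL/((B+z)(L+z)) = 208×4.3×4.3/((4.3+5.3)(4.3+5.3)) = 41.731 kPa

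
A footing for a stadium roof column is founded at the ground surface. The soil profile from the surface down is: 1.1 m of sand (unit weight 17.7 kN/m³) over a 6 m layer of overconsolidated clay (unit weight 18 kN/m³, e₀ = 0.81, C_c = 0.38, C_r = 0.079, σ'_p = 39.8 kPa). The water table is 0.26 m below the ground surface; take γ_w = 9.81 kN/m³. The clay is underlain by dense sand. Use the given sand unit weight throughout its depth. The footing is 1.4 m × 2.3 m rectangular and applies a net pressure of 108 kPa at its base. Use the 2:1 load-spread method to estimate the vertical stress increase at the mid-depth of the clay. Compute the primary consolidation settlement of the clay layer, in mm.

S_c ≈ 87.4 mm

Mid-depth of clay below the ground surface: z = 1.1 + 6/2 = 4.1 m.
Total vertical stress at mid-clay: σ_v = 17.7×1.1 + 18×3 = 73.47 kPa.
Pore pressure: u = 9.81×(4.1 − 0.26) = 37.67 kPa.
Initial effective stress: σ'_0 = σ_v − u = 73.47 − 37.67 = 35.8 kPa.
Stress increase at mid-clay by the 2:1 spreading method:
Δσ = qBL/((B+z)(L+z)) = 108×1.4×2.3/((1.4+4.1)(2.3+4.1)) = 9.8795 kPa
Final effective stress: σ'_f = 35.8 + 9.8795 = 45.679 kPa.
σ'_f = 45.679 > σ'_p = 39.8 kPa, so the stress path crosses the preconsolidation pressure — recompression up to σ'_p, then virgin compression beyond:
S_c = H/(1+e₀)·[C_r·log₁₀(σ'_p/σ'_0) + C_c·log₁₀(σ'_f/σ'_p)]
    = 6/1.81 × [0.079×log₁₀(39.8/35.8) + 0.38×log₁₀(45.679/39.8)]
    = 3.3149 × [0.003634 + 0.022737] = 0.08742 m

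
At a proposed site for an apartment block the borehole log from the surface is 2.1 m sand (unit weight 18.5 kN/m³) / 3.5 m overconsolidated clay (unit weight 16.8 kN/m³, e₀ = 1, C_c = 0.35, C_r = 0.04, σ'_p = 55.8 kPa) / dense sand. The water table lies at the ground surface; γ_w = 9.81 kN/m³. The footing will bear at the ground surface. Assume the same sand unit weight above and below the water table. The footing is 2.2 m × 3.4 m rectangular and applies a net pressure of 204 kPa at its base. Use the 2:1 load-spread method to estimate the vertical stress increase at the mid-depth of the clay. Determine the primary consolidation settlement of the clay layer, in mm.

S_c ≈ 60.1 mm

Mid-depth of clay below the ground surface: z = 2.1 + 3.5/2 = 3.85 m.
Total vertical stress at mid-clay: σ_v = 18.5×2.1 + 16.8×1.75 = 68.25 kPa.
Pore pressure: u = 9.81×(3.85 − 0) = 37.769 kPa.
Initial effective stress: σ'_0 = σ_v − u = 68.25 − 37.769 = 30.481 kPa.
Stress increase at mid-clay by the 2:1 spreading method:
Δσ = qBL/((B+z)(L+z)) = 204×2.2×3.4/((2.2+3.85)(3.4+3.85)) = 34.789 kPa
Final effective stress: σ'_f = 30.481 + 34.789 = 65.27 kPa.
σ'_f = 65.27 > σ'_p = 55.8 kPa, so the stress path crosses the preconsolidation pressure — recompression up to σ'_p, then virgin compression beyond:
S_c = H/(1+e₀)·[C_r·log₁₀(σ'_p/σ'_0) + C_c·log₁₀(σ'_f/σ'_p)]
    = 3.5/2 × [0.04×log₁₀(55.8/30.481) + 0.35×log₁₀(65.27/55.8)]
    = 1.75 × [0.010504 + 0.023828] = 0.06008 m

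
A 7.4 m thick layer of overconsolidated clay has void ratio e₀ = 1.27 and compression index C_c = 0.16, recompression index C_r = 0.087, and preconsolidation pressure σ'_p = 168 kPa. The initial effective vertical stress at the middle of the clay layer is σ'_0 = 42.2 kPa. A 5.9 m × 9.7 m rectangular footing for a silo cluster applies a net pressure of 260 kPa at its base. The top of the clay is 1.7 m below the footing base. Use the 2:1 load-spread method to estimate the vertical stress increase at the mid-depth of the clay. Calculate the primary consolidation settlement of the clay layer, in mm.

Mid-depth of clay below the footing base: z = 1.7 + 7.4/2 = 5.4 m.
Stress increase at mid-clay by the 2:1 spreading method:
Δσ = qBL/((B+z)(L+z)) = 260×5.9×9.7/((5.9+5.4)(9.7+5.4)) = 87.205 kPa
Final effective stress: σ'_f = 42.2 + 87.205 = 129.41 kPa.
σ'_f = 129.41 ≤ σ'_p = 168 kPa, so the clay remains overconsolidated and only the recompression index applies:
S_c = C_r·H/(1+e₀)·log₁₀(σ'_f/σ'_0) = 0.087×7.4/2.27×log₁₀(129.41/42.2)
    = 0.28361 × 0.48666 = 0.138 m

S_c ≈ 138 mm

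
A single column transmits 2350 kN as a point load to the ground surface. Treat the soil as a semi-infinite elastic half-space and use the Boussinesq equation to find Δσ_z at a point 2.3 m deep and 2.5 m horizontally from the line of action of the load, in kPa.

Δσ_z ≈ 30.2 kPa

Boussinesq vertical stress below a point load on an elastic half-space:
Δσ_z = 3P/(2πz²) · [1 + (r/z)²]^(−5/2)
r/z = 2.5/2.3 = 1.087; [1+(r/z)²]^(−5/2) = 0.14227.
Δσ_z = 3×2350/(2π×2.3²) × 0.14227 = 212.11 × 0.14227 = 30.18 kPa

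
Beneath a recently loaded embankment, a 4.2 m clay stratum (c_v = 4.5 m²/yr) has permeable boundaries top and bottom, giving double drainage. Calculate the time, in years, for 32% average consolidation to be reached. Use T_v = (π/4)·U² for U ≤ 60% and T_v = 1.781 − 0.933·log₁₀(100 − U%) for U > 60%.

t ≈ 0.0788 years

Drainage path length: H_d = H/2 = 2.1 m (double drainage).
U ≤ 60%: T_v = (π/4)·U² = (π/4)×0.32² = 0.080425.
t = T_v·H_d²/c_v = 0.080425×2.1²/4.5 = 0.07882 years.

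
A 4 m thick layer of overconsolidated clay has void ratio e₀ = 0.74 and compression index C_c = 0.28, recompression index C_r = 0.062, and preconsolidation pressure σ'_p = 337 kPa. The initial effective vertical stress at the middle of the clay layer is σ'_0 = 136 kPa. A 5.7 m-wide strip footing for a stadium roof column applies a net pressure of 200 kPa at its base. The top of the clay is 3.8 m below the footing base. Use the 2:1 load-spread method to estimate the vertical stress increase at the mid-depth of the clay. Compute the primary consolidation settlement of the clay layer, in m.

Mid-depth of clay below the footing base: z = 3.8 + 4/2 = 5.8 m.
Stress increase at mid-clay by the 2:1 spreading method:
Δσ = qB/(B+z) = 200×5.7/(5.7+5.8) = 99.13 kPa
Final effective stress: σ'_f = 136 + 99.13 = 235.13 kPa.
σ'_f = 235.13 ≤ σ'_p = 337 kPa, so the clay remains overconsolidated and only the recompression index applies:
S_c = C_r·H/(1+e₀)·log₁₀(σ'_f/σ'_0) = 0.062×4/1.74×log₁₀(235.13/136)
    = 0.14253 × 0.23777 = 0.03389 m

S_c ≈ 0.0339 m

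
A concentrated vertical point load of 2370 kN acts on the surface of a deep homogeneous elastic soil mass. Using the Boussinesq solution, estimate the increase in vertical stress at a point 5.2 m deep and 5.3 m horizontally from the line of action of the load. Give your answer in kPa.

Boussinesq vertical stress below a point load on an elastic half-space:
Δσ_z = 3P/(2πz²) · [1 + (r/z)²]^(−5/2)
r/z = 5.3/5.2 = 1.0192; [1+(r/z)²]^(−5/2) = 0.16848.
Δσ_z = 3×2370/(2π×5.2²) × 0.16848 = 41.849 × 0.16848 = 7.051 kPa

Δσ_z ≈ 7.05 kPa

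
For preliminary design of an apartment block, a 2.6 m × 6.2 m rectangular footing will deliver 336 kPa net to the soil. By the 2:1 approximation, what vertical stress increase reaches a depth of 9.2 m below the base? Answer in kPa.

By the 2:1 method the load spreads at 1 horizontal : 2 vertical, so at depth z the loaded area has grown by z in each plan dimension:
Δσ = qBL/((B+z)(L+z)) = 336×2.6×6.2/((2.6+9.2)(6.2+9.2)) = 29.806 kPa

Δσ_z ≈ 29.8 kPa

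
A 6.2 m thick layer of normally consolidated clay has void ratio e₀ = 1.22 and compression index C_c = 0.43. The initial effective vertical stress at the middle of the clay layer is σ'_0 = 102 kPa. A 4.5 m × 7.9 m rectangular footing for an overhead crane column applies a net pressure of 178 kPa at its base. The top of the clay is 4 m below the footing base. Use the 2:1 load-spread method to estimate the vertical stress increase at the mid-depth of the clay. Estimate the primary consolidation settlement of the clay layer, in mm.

Mid-depth of clay below the footing base: z = 4 + 6.2/2 = 7.1 m.
Stress increase at mid-clay by the 2:1 spreading method:
Δσ = qBL/((B+z)(L+z)) = 178×4.5×7.9/((4.5+7.1)(7.9+7.1)) = 36.367 kPa
Final effective stress: σ'_f = σ'_0 + Δσ = 102 + 36.367 = 138.37 kPa.
Normally consolidated clay, so the full stress increment lies on the virgin compression line:
S_c = C_c·H/(1+e₀)·log₁₀(σ'_f/σ'_0) = 0.43×6.2/(1+1.22)×log₁₀(138.37/102)
    = 1.2009 × 0.13244 = 0.159 m

S_c ≈ 159 mm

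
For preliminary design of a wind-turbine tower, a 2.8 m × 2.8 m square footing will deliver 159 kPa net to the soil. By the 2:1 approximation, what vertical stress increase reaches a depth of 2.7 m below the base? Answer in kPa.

By the 2:1 method the load spreads at 1 horizontal : 2 vertical, so at depth z the loaded area has grown by z in each plan dimension:
Δσ = qBL/((B+z)(L+z)) = 159×2.8×2.8/((2.8+2.7)(2.8+2.7)) = 41.209 kPa

Δσ_z ≈ 41.2 kPa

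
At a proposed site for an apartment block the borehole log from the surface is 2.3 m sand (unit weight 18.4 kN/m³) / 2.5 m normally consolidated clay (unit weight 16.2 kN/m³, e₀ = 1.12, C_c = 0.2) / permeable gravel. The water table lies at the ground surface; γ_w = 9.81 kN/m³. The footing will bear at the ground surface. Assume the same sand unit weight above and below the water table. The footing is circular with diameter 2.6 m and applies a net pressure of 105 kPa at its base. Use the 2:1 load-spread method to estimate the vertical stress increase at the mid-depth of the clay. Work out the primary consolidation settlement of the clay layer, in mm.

Mid-depth of clay below the ground surface: z = 2.3 + 2.5/2 = 3.55 m.
Total vertical stress at mid-clay: σ_v = 18.4×2.3 + 16.2×1.25 = 62.57 kPa.
Pore pressure: u = 9.81×(3.55 − 0) = 34.825 kPa.
Initial effective stress: σ'_0 = σ_v − u = 62.57 − 34.825 = 27.745 kPa.
Stress increase at mid-clay by the 2:1 spreading method:
Δσ ≈ qD²/(D+z)² = 105×2.6²/(2.6+3.55)² = 18.767 kPa
Final effective stress: σ'_f = σ'_0 + Δσ = 27.745 + 18.767 = 46.512 kPa.
Normally consolidated clay, so the full stress increment lies on the virgin compression line:
S_c = C_c·H/(1+e₀)·log₁₀(σ'_f/σ'_0) = 0.2×2.5/(1+1.12)×log₁₀(46.512/27.745)
    = 0.23585 × 0.22438 = 0.05292 m

S_c ≈ 52.9 mm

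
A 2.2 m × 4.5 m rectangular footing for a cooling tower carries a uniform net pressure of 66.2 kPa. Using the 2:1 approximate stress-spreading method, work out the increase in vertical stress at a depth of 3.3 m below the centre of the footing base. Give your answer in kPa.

Δσ_z ≈ 15.3 kPa

By the 2:1 method the load spreads at 1 horizontal : 2 vertical, so at depth z the loaded area has grown by z in each plan dimension:
Δσ = qBL/((B+z)(L+z)) = 66.2×2.2×4.5/((2.2+3.3)(4.5+3.3)) = 15.277 kPa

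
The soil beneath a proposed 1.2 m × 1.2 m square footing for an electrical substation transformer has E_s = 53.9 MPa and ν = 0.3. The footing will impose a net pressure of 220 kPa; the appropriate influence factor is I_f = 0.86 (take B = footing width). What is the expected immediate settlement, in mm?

Immediate (elastic) settlement: S_e = q·B·(1−ν²)/E_s · I_f.
E_s = 53.9 MPa = 53900 kPa.
S_e = 220 × 1.2 × (1 − 0.3²) / 53900 × 0.86
    = 220 × 1.2 × 0.91 / 53900 × 0.86
    = 0.003833 m = 3.833 mm

S_e ≈ 3.83 mm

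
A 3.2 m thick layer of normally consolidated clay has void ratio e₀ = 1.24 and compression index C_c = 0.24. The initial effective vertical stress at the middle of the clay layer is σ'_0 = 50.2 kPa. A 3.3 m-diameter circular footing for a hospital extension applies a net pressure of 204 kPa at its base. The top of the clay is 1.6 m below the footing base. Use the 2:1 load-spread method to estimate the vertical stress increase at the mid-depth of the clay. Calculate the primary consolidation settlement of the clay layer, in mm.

Mid-depth of clay below the footing base: z = 1.6 + 3.2/2 = 3.2 m.
Stress increase at mid-clay by the 2:1 spreading method:
Δσ ≈ qD²/(D+z)² = 204×3.3²/(3.3+3.2)² = 52.581 kPa
Final effective stress: σ'_f = σ'_0 + Δσ = 50.2 + 52.581 = 102.78 kPa.
Normally consolidated clay, so the full stress increment lies on the virgin compression line:
S_c = C_c·H/(1+e₀)·log₁₀(σ'_f/σ'_0) = 0.24×3.2/(1+1.24)×log₁₀(102.78/50.2)
    = 0.34286 × 0.3112 = 0.1067 m

S_c ≈ 107 mm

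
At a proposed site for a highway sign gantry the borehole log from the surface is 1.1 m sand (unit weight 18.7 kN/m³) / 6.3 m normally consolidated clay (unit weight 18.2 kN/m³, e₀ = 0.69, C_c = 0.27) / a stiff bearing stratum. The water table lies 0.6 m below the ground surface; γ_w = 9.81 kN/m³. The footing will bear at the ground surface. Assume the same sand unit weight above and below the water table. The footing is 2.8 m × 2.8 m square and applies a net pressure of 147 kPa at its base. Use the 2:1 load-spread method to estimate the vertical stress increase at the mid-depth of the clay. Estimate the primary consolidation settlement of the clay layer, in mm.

S_c ≈ 192 mm

Mid-depth of clay below the ground surface: z = 1.1 + 6.3/2 = 4.25 m.
Total vertical stress at mid-clay: σ_v = 18.7×1.1 + 18.2×3.15 = 77.9 kPa.
Pore pressure: u = 9.81×(4.25 − 0.6) = 35.806 kPa.
Initial effective stress: σ'_0 = σ_v − u = 77.9 − 35.806 = 42.094 kPa.
Stress increase at mid-clay by the 2:1 spreading method:
Δσ = qBL/((B+z)(L+z)) = 147×2.8×2.8/((2.8+4.25)(2.8+4.25)) = 23.188 kPa
Final effective stress: σ'_f = σ'_0 + Δσ = 42.094 + 23.188 = 65.282 kPa.
Normally consolidated clay, so the full stress increment lies on the virgin compression line:
S_c = C_c·H/(1+e₀)·log₁₀(σ'_f/σ'_0) = 0.27×6.3/(1+0.69)×log₁₀(65.282/42.094)
    = 1.0065 × 0.19057 = 0.1918 m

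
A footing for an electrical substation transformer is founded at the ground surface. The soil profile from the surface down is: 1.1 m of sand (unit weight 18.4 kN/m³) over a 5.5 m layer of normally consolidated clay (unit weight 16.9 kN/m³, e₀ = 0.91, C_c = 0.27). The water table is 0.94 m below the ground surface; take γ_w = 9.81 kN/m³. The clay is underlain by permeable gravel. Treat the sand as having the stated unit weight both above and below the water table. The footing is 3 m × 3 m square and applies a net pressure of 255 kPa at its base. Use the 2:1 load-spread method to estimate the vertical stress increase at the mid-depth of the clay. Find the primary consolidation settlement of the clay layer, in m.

Mid-depth of clay below the ground surface: z = 1.1 + 5.5/2 = 3.85 m.
Total vertical stress at mid-clay: σ_v = 18.4×1.1 + 16.9×2.75 = 66.715 kPa.
Pore pressure: u = 9.81×(3.85 − 0.94) = 28.547 kPa.
Initial effective stress: σ'_0 = σ_v − u = 66.715 − 28.547 = 38.168 kPa.
Stress increase at mid-clay by the 2:1 spreading method:
Δσ = qBL/((B+z)(L+z)) = 255×3×3/((3+3.85)(3+3.85)) = 48.91 kPa
Final effective stress: σ'_f = σ'_0 + Δσ = 38.168 + 48.91 = 87.078 kPa.
Normally consolidated clay, so the full stress increment lies on the virgin compression line:
S_c = C_c·H/(1+e₀)·log₁₀(σ'_f/σ'_0) = 0.27×5.5/(1+0.91)×log₁₀(87.078/38.168)
    = 0.77749 × 0.35821 = 0.2785 m

S_c ≈ 0.279 m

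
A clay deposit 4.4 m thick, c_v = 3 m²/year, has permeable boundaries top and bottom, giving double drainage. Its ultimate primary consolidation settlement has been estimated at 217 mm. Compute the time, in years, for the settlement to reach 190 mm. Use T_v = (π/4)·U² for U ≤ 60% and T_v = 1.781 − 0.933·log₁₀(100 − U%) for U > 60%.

t ≈ 1.23 years

Drainage path length: H_d = H/2 = 2.2 m (double drainage).
U = S(t)/S_ult = 190/217 = 0.8756.
U > 60%: T_v = 1.781 − 0.933·log₁₀(100 − 87.558) = 0.75945.
t = T_v·H_d²/c_v = 0.75945×2.2²/3 = 1.225 years.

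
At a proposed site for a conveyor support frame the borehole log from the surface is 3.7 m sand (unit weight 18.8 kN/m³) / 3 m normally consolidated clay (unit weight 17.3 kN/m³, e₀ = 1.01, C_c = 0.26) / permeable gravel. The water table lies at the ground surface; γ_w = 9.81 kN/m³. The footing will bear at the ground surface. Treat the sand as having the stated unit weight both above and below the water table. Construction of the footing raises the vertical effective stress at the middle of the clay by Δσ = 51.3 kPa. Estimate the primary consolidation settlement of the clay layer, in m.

S_c ≈ 0.129 m

Mid-depth of clay below the ground surface: z = 3.7 + 3/2 = 5.2 m.
Total vertical stress at mid-clay: σ_v = 18.8×3.7 + 17.3×1.5 = 95.51 kPa.
Pore pressure: u = 9.81×(5.2 − 0) = 51.012 kPa.
Initial effective stress: σ'_0 = σ_v − u = 95.51 − 51.012 = 44.498 kPa.
Final effective stress: σ'_f = σ'_0 + Δσ = 44.498 + 51.3 = 95.798 kPa.
Normally consolidated clay, so the full stress increment lies on the virgin compression line:
S_c = C_c·H/(1+e₀)·log₁₀(σ'_f/σ'_0) = 0.26×3/(1+1.01)×log₁₀(95.798/44.498)
    = 0.38806 × 0.33302 = 0.1292 m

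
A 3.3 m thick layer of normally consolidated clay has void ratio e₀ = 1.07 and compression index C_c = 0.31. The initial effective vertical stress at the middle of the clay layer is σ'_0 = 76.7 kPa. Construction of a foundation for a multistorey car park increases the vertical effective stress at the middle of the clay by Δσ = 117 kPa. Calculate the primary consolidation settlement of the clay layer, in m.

Final effective stress: σ'_f = σ'_0 + Δσ = 76.7 + 117 = 193.7 kPa.
Normally consolidated clay, so the full stress increment lies on the virgin compression line:
S_c = C_c·H/(1+e₀)·log₁₀(σ'_f/σ'_0) = 0.31×3.3/(1+1.07)×log₁₀(193.7/76.7)
    = 0.4942 × 0.40233 = 0.1988 m

S_c ≈ 0.199 m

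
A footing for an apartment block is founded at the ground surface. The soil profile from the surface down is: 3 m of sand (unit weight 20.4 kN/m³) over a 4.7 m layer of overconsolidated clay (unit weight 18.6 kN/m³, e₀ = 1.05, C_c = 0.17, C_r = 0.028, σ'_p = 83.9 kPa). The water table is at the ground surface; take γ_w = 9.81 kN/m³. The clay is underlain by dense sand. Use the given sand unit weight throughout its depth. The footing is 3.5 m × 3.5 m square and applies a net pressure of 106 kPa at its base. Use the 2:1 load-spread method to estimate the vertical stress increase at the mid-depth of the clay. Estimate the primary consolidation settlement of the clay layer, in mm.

S_c ≈ 7.66 mm

Mid-depth of clay below the ground surface: z = 3 + 4.7/2 = 5.35 m.
Total vertical stress at mid-clay: σ_v = 20.4×3 + 18.6×2.35 = 104.91 kPa.
Pore pressure: u = 9.81×(5.35 − 0) = 52.483 kPa.
Initial effective stress: σ'_0 = σ_v − u = 104.91 − 52.483 = 52.427 kPa.
Stress increase at mid-clay by the 2:1 spreading method:
Δσ = qBL/((B+z)(L+z)) = 106×3.5×3.5/((3.5+5.35)(3.5+5.35)) = 16.579 kPa
Final effective stress: σ'_f = 52.427 + 16.579 = 69.006 kPa.
σ'_f = 69.006 ≤ σ'_p = 83.9 kPa, so the clay remains overconsolidated and only the recompression index applies:
S_c = C_r·H/(1+e₀)·log₁₀(σ'_f/σ'_0) = 0.028×4.7/2.05×log₁₀(69.006/52.427)
    = 0.064196 × 0.11933 = 0.00766 m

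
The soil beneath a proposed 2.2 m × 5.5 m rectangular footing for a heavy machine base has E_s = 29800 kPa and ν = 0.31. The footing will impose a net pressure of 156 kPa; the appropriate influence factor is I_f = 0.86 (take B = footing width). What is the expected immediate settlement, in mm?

Immediate (elastic) settlement: S_e = q·B·(1−ν²)/E_s · I_f.
S_e = 156 × 2.2 × (1 − 0.31²) / 29800 × 0.86
    = 156 × 2.2 × 0.9039 / 29800 × 0.86
    = 0.008953 m = 8.953 mm

S_e ≈ 8.95 mm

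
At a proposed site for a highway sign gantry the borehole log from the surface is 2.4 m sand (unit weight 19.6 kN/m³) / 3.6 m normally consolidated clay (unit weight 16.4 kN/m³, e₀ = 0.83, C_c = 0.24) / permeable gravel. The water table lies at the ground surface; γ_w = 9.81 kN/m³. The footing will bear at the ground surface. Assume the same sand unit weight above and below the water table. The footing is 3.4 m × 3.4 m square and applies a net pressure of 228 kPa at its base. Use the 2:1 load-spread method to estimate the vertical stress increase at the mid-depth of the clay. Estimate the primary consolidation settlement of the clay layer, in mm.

Mid-depth of clay below the ground surface: z = 2.4 + 3.6/2 = 4.2 m.
Total vertical stress at mid-clay: σ_v = 19.6×2.4 + 16.4×1.8 = 76.56 kPa.
Pore pressure: u = 9.81×(4.2 − 0) = 41.202 kPa.
Initial effective stress: σ'_0 = σ_v − u = 76.56 − 41.202 = 35.358 kPa.
Stress increase at mid-clay by the 2:1 spreading method:
Δσ = qBL/((B+z)(L+z)) = 228×3.4×3.4/((3.4+4.2)(3.4+4.2)) = 45.632 kPa
Final effective stress: σ'_f = σ'_0 + Δσ = 35.358 + 45.632 = 80.99 kPa.
Normally consolidated clay, so the full stress increment lies on the virgin compression line:
S_c = C_c·H/(1+e₀)·log₁₀(σ'_f/σ'_0) = 0.24×3.6/(1+0.83)×log₁₀(80.99/35.358)
    = 0.47213 × 0.35994 = 0.1699 m

S_c ≈ 170 mm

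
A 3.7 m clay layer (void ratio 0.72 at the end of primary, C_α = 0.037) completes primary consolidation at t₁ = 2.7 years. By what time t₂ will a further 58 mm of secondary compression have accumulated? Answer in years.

S_s = C_α·H/(1+e_p)·log₁₀(t₂/t₁) ⇒ log₁₀(t₂/t₁) = S_s·(1+e_p)/(C_α·H).
log₁₀(t₂/t₁) = 0.058 × (1+0.72) / (0.037×3.7) = 0.7287
t₂ = t₁ × 10^0.7287 = 2.7 × 5.354 = 14.46 years

t₂ ≈ 14.5 years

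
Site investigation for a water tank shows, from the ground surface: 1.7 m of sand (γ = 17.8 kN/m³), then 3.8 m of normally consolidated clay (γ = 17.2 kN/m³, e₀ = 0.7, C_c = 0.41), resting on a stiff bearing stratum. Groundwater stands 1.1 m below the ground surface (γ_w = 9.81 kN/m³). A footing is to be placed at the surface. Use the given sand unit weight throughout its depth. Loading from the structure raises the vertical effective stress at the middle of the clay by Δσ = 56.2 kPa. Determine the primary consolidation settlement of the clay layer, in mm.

S_c ≈ 359 mm

Mid-depth of clay below the ground surface: z = 1.7 + 3.8/2 = 3.6 m.
Total vertical stress at mid-clay: σ_v = 17.8×1.7 + 17.2×1.9 = 62.94 kPa.
Pore pressure: u = 9.81×(3.6 − 1.1) = 24.525 kPa.
Initial effective stress: σ'_0 = σ_v − u = 62.94 − 24.525 = 38.415 kPa.
Final effective stress: σ'_f = σ'_0 + Δσ = 38.415 + 56.2 = 94.615 kPa.
Normally consolidated clay, so the full stress increment lies on the virgin compression line:
S_c = C_c·H/(1+e₀)·log₁₀(σ'_f/σ'_0) = 0.41×3.8/(1+0.7)×log₁₀(94.615/38.415)
    = 0.91647 × 0.39146 = 0.3588 m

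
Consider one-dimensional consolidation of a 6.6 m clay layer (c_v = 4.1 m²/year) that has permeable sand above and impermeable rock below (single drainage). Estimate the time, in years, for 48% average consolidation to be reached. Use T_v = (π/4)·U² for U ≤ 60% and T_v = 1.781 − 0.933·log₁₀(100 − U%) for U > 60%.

t ≈ 1.92 years

Drainage path length: H_d = H = 6.6 m (single drainage).
U ≤ 60%: T_v = (π/4)·U² = (π/4)×0.48² = 0.18096.
t = T_v·H_d²/c_v = 0.18096×6.6²/4.1 = 1.923 years.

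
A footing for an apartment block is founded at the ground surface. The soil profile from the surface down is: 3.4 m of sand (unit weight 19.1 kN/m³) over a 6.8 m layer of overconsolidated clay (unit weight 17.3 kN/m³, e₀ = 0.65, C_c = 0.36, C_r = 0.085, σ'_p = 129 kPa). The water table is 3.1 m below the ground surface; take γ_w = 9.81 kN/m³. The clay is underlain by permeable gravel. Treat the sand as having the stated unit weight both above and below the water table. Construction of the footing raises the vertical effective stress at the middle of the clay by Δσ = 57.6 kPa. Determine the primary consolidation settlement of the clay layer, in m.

Mid-depth of clay below the ground surface: z = 3.4 + 6.8/2 = 6.8 m.
Total vertical stress at mid-clay: σ_v = 19.1×3.4 + 17.3×3.4 = 123.76 kPa.
Pore pressure: u = 9.81×(6.8 − 3.1) = 36.297 kPa.
Initial effective stress: σ'_0 = σ_v − u = 123.76 − 36.297 = 87.463 kPa.
Final effective stress: σ'_f = 87.463 + 57.6 = 145.06 kPa.
σ'_f = 145.06 > σ'_p = 129 kPa, so the stress path crosses the preconsolidation pressure — recompression up to σ'_p, then virgin compression beyond:
S_c = H/(1+e₀)·[C_r·log₁₀(σ'_p/σ'_0) + C_c·log₁₀(σ'_f/σ'_p)]
    = 6.8/1.65 × [0.085×log₁₀(129/87.463) + 0.36×log₁₀(145.06/129)]
    = 4.1212 × [0.014345 + 0.018345] = 0.1347 m

S_c ≈ 0.135 m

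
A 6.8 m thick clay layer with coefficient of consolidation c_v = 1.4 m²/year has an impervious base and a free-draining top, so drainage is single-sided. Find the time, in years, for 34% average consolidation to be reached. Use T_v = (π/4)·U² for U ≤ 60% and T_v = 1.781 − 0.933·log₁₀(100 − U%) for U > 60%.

Drainage path length: H_d = H = 6.8 m (single drainage).
U ≤ 60%: T_v = (π/4)·U² = (π/4)×0.34² = 0.090792.
t = T_v·H_d²/c_v = 0.090792×6.8²/1.4 = 2.999 years.

t ≈ 3 years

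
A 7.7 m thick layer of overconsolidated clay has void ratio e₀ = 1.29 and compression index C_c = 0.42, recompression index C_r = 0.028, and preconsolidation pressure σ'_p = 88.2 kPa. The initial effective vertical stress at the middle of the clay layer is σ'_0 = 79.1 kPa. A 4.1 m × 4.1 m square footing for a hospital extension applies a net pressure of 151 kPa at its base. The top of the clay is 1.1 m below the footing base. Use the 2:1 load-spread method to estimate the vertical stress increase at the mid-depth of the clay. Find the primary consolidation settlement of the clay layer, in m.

S_c ≈ 0.14 m

Mid-depth of clay below the footing base: z = 1.1 + 7.7/2 = 4.95 m.
Stress increase at mid-clay by the 2:1 spreading method:
Δσ = qBL/((B+z)(L+z)) = 151×4.1×4.1/((4.1+4.95)(4.1+4.95)) = 30.992 kPa
Final effective stress: σ'_f = 79.1 + 30.992 = 110.09 kPa.
σ'_f = 110.09 > σ'_p = 88.2 kPa, so the stress path crosses the preconsolidation pressure — recompression up to σ'_p, then virgin compression beyond:
S_c = H/(1+e₀)·[C_r·log₁₀(σ'_p/σ'_0) + C_c·log₁₀(σ'_f/σ'_p)]
    = 7.7/2.29 × [0.028×log₁₀(88.2/79.1) + 0.42×log₁₀(110.09/88.2)]
    = 3.3624 × [0.0013242 + 0.040437] = 0.1404 m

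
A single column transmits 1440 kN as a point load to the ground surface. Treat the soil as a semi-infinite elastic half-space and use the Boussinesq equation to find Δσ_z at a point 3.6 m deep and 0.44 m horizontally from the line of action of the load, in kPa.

Boussinesq vertical stress below a point load on an elastic half-space:
Δσ_z = 3P/(2πz²) · [1 + (r/z)²]^(−5/2)
r/z = 0.44/3.6 = 0.12222; [1+(r/z)²]^(−5/2) = 0.96361.
Δσ_z = 3×1440/(2π×3.6²) × 0.96361 = 53.052 × 0.96361 = 51.12 kPa

Δσ_z ≈ 51.1 kPa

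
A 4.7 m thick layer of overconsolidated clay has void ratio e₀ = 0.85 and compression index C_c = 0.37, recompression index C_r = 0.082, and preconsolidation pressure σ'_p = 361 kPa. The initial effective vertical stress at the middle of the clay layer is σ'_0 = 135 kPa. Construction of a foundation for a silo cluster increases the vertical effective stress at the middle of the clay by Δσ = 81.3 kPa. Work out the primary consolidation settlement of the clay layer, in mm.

S_c ≈ 42.6 mm

Final effective stress: σ'_f = 135 + 81.3 = 216.3 kPa.
σ'_f = 216.3 ≤ σ'_p = 361 kPa, so the clay remains overconsolidated and only the recompression index applies:
S_c = C_r·H/(1+e₀)·log₁₀(σ'_f/σ'_0) = 0.082×4.7/1.85×log₁₀(216.3/135)
    = 0.20832 × 0.20472 = 0.04265 m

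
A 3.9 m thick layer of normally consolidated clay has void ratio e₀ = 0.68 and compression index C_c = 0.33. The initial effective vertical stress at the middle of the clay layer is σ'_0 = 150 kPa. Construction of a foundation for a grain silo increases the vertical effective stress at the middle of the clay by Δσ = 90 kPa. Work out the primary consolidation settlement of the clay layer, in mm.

Final effective stress: σ'_f = σ'_0 + Δσ = 150 + 90 = 240 kPa.
Normally consolidated clay, so the full stress increment lies on the virgin compression line:
S_c = C_c·H/(1+e₀)·log₁₀(σ'_f/σ'_0) = 0.33×3.9/(1+0.68)×log₁₀(240/150)
    = 0.76607 × 0.20412 = 0.1564 m

S_c ≈ 156 mm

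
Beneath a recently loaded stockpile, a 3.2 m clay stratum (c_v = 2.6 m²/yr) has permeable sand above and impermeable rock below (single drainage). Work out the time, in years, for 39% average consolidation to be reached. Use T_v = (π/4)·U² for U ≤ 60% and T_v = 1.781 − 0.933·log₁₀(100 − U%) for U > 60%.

t ≈ 0.47 years

Drainage path length: H_d = H = 3.2 m (single drainage).
U ≤ 60%: T_v = (π/4)·U² = (π/4)×0.39² = 0.11946.
t = T_v·H_d²/c_v = 0.11946×3.2²/2.6 = 0.4705 years.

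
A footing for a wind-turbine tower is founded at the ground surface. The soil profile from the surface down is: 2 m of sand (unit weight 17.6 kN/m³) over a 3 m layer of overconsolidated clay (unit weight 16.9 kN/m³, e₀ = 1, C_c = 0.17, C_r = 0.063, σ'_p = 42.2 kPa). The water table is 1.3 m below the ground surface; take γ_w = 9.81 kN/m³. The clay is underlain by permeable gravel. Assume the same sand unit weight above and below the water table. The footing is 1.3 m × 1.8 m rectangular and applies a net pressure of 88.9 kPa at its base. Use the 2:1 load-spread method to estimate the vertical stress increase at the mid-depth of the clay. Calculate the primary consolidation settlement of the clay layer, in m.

Mid-depth of clay below the ground surface: z = 2 + 3/2 = 3.5 m.
Total vertical stress at mid-clay: σ_v = 17.6×2 + 16.9×1.5 = 60.55 kPa.
Pore pressure: u = 9.81×(3.5 − 1.3) = 21.582 kPa.
Initial effective stress: σ'_0 = σ_v − u = 60.55 − 21.582 = 38.968 kPa.
Stress increase at mid-clay by the 2:1 spreading method:
Δσ = qBL/((B+z)(L+z)) = 88.9×1.3×1.8/((1.3+3.5)(1.8+3.5)) = 8.1771 kPa
Final effective stress: σ'_f = 38.968 + 8.1771 = 47.145 kPa.
σ'_f = 47.145 > σ'_p = 42.2 kPa, so the stress path crosses the preconsolidation pressure — recompression up to σ'_p, then virgin compression beyond:
S_c = H/(1+e₀)·[C_r·log₁₀(σ'_p/σ'_0) + C_c·log₁₀(σ'_f/σ'_p)]
    = 3/2 × [0.063×log₁₀(42.2/38.968) + 0.17×log₁₀(47.145/42.2)]
    = 1.5 × [0.0021801 + 0.0081809] = 0.01554 m

S_c ≈ 0.0155 m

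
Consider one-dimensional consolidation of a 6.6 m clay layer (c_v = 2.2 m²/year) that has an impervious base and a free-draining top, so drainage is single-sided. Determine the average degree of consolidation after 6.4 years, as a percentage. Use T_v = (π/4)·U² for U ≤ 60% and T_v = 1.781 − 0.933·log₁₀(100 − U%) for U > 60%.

Drainage path length: H_d = H = 6.6 m (single drainage).
T_v = c_v·t/H_d² = 2.2×6.4/6.6² = 0.32323.
T_v = 0.32323 corresponds to the U > 60% branch:
U = 1 − 10^((1.781 − T_v)/0.933)/100 = 0.6349

U ≈ 63.5 %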